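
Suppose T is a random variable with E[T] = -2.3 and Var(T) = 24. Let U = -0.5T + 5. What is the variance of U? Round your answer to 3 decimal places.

Var(-0.5T + 5) = (-0.5)²·Var(T) = 0.25·24 = 6

6.000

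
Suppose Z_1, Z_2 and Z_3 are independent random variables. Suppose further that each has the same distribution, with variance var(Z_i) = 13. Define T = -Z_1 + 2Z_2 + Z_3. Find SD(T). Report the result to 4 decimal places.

By independence, var(T) = (-1)²var(Z_1) + (2)²var(Z_2) + (1)²var(Z_3)
= (-1)²·13 + (2)²·13 + (1)²·13 = 78
SD(T) = √78 ≈ 8.8318

8.8318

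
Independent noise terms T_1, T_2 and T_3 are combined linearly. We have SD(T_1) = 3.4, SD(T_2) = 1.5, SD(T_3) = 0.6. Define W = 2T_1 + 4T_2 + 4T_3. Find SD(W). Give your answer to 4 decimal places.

9.3808

V(T_1) = 11.56, V(T_2) = 2.25, V(T_3) = 0.36
By independence, V(W) = (2)²V(T_1) + (4)²V(T_2) + (4)²V(T_3)
= (2)²·11.56 + (4)²·2.25 + (4)²·0.36 = 88
SD(W) = √88 ≈ 9.3808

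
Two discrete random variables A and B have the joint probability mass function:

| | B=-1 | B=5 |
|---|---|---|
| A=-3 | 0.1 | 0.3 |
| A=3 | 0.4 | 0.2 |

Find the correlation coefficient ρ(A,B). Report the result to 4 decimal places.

-0.4082

E[A] = 0.6,  E[B] = 2
E[AB] = -2.4
cov(A,B) = E[AB] − E[A]E[B] = -2.4 − (0.6)(2) = -3.6
Var(A) = 8.64,  Var(B) = 9
ρ = -3.6 / √(8.64·9) ≈ -0.4082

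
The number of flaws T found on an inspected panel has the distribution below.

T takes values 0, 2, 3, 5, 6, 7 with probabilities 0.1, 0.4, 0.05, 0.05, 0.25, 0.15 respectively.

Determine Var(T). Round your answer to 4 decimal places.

E[T] = (0)(0.1) + (2)(0.4) + (3)(0.05) + (5)(0.05) + (6)(0.25) + (7)(0.15) = 3.75
E[T²] = (0)²(0.1) + (2)²(0.4) + (3)²(0.05) + (5)²(0.05) + (6)²(0.25) + (7)²(0.15) = 19.65
Var(T) = E[T²] − (E[T])² = 19.65 − (3.75)² = 5.5875

5.5875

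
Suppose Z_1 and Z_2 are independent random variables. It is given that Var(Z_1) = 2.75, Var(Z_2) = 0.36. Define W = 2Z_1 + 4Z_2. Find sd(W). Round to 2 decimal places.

By independence, Var(W) = (2)²Var(Z_1) + (4)²Var(Z_2)
= (2)²·2.75 + (4)²·0.36 = 16.76
sd(W) = √16.76 ≈ 4.09

4.09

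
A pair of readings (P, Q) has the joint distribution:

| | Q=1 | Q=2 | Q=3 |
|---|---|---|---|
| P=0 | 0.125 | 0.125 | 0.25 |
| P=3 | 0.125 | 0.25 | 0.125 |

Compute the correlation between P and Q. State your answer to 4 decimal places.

-0.1601

E[P] = 1.5,  E[Q] = 2.125
E[PQ] = 3
cov(P,Q) = E[PQ] − E[P]E[Q] = 3 − (1.5)(2.125) = -0.1875
Var(P) = 2.25,  Var(Q) = 0.609375
ρ = -0.1875 / √(2.25·0.609375) ≈ -0.1601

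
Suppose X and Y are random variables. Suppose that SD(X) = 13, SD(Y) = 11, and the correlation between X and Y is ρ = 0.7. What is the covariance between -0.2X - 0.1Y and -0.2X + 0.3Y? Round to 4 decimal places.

-0.8740

V(X) = (13)² = 169;  V(Y) = (11)² = 121
cov(X,Y) = ρ·SD(X)·SD(Y) = 0.7·13·11 = 100.1
cov(-0.2X - 0.1Y, -0.2X + 0.3Y) = (-0.2)(-0.2)V(X) + (-0.1)(0.3)V(Y) + [(-0.2)(0.3) + (-0.1)(-0.2)]cov(X,Y)
= 0.04·169 + -0.03·121 + -0.04·100.1 = -0.874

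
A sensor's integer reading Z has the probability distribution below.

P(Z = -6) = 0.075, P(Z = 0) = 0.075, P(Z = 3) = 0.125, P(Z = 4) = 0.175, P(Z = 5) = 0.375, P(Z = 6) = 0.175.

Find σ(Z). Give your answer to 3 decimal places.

3.114

E[Z] = (-6)(0.075) + (0)(0.075) + (3)(0.125) + (4)(0.175) + (5)(0.375) + (6)(0.175) = 3.55
E[Z²] = (-6)²(0.075) + (0)²(0.075) + (3)²(0.125) + (4)²(0.175) + (5)²(0.375) + (6)²(0.175) = 22.3
V(Z) = E[Z²] − (E[Z])² = 22.3 − (3.55)² = 9.6975
σ(Z) = √9.6975 ≈ 3.114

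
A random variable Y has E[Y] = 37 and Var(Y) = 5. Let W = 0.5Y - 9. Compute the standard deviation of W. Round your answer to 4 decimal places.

Var(0.5Y - 9) = (0.5)²·5 = 1.25
SD(W) = √1.25 ≈ 1.1180

1.1180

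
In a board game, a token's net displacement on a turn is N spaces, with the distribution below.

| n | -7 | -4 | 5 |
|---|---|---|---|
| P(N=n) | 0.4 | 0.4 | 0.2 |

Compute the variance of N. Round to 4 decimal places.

E[N] = (-7)(0.4) + (-4)(0.4) + (5)(0.2) = -3.4
E[N²] = (-7)²(0.4) + (-4)²(0.4) + (5)²(0.2) = 31
var(N) = E[N²] − (E[N])² = 31 − (-3.4)² = 19.44

19.4400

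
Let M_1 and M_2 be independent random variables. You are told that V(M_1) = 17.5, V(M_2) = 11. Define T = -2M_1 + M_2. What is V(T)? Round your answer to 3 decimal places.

81.000

By independence, V(T) = (-2)²V(M_1) + (1)²V(M_2)
= (-2)²·17.5 + (1)²·11 = 81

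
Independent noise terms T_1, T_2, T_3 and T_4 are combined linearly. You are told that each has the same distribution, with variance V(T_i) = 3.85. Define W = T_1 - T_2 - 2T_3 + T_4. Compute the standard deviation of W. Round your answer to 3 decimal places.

By independence, V(W) = (1)²V(T_1) + (-1)²V(T_2) + (-2)²V(T_3) + (1)²V(T_4)
= (1)²·3.85 + (-1)²·3.85 + (-2)²·3.85 + (1)²·3.85 = 26.95
sd(W) = √26.95 ≈ 5.191

5.191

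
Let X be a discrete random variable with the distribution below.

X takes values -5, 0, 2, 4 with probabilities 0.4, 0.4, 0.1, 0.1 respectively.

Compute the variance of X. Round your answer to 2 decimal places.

E[X] = (-5)(0.4) + (0)(0.4) + (2)(0.1) + (4)(0.1) = -1.4
E[X²] = (-5)²(0.4) + (0)²(0.4) + (2)²(0.1) + (4)²(0.1) = 12
var(X) = E[X²] − (E[X])² = 12 − (-1.4)² = 10.04

10.04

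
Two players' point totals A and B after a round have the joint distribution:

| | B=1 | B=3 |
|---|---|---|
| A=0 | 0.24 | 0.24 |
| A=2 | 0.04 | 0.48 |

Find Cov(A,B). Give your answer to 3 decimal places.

E[A] = 1.04,  E[B] = 2.44
E[AB] = 2.96
Cov(A,B) = E[AB] − E[A]E[B] = 2.96 − (1.04)(2.44) = 0.4224

0.422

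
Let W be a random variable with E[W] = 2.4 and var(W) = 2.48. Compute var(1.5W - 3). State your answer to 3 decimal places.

var(1.5W - 3) = (1.5)²·var(W) = 2.25·2.48 = 5.58

5.580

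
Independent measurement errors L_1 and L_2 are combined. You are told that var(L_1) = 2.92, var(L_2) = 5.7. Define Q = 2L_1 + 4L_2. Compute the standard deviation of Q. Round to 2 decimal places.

10.14

By independence, var(Q) = (2)²var(L_1) + (4)²var(L_2)
= (2)²·2.92 + (4)²·5.7 = 102.88
sd(Q) = √102.88 ≈ 10.14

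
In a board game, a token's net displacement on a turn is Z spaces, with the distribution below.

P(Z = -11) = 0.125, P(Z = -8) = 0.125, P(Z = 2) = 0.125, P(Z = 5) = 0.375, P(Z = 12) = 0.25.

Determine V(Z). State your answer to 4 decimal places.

61.4375

E[Z] = (-11)(0.125) + (-8)(0.125) + (2)(0.125) + (5)(0.375) + (12)(0.25) = 2.75
E[Z²] = (-11)²(0.125) + (-8)²(0.125) + (2)²(0.125) + (5)²(0.375) + (12)²(0.25) = 69
V(Z) = E[Z²] − (E[Z])² = 69 − (2.75)² = 61.4375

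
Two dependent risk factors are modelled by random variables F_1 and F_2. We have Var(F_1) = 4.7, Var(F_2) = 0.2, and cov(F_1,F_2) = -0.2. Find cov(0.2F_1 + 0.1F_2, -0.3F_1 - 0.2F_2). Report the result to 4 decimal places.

-0.2720

cov(0.2F_1 + 0.1F_2, -0.3F_1 - 0.2F_2) = (0.2)(-0.3)Var(F_1) + (0.1)(-0.2)Var(F_2) + [(0.2)(-0.2) + (0.1)(-0.3)]cov(F_1,F_2)
= -0.06·4.7 + -0.02·0.2 + -0.07·-0.2 = -0.272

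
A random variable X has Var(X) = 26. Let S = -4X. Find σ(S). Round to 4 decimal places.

20.3961

Var(-4X) = (-4)²·26 = 416
σ(S) = √416 ≈ 20.3961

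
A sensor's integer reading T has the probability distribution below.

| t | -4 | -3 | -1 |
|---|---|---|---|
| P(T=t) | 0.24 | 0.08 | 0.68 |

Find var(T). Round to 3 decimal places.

E[T] = (-4)(0.24) + (-3)(0.08) + (-1)(0.68) = -1.88
E[T²] = (-4)²(0.24) + (-3)²(0.08) + (-1)²(0.68) = 5.24
var(T) = E[T²] − (E[T])² = 5.24 − (-1.88)² = 1.7056

1.706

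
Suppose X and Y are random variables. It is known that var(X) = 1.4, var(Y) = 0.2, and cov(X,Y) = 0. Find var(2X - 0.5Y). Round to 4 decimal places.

var(2X - 0.5Y) = (2)²·var(X) + (-0.5)²·var(Y) + 2·(2)·(-0.5)·cov(X,Y)
= 4·1.4 + 0.25·0.2 + -2·0 = 5.65

5.6500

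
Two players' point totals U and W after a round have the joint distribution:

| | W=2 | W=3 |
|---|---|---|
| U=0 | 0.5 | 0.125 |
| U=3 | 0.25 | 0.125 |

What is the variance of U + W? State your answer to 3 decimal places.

E[U] = 1.125,  E[W] = 2.25,  E[UW] = 2.625
V(U) = 3.375 − (1.125)² = 2.109375;  V(W) = 5.25 − (2.25)² = 0.1875
Cov(U,W) = 2.625 − (1.125)(2.25) = 0.09375
V(U + W) = (1)²·2.109375 + (1)²·0.1875 + 2·(1)·(1)·0.09375 = 2.484375

2.484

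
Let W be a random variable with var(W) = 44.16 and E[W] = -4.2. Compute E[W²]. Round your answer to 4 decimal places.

61.8000

E[W²] = var(W) + (E[W])² = 44.16 + (-4.2)² = 61.8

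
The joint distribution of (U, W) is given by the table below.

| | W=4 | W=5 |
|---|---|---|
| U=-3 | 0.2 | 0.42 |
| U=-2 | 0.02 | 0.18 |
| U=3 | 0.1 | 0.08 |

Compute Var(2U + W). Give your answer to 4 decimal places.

19.5424

E[U] = -1.72,  E[W] = 4.68,  E[UW] = -8.26
Var(U) = 8 − (-1.72)² = 5.0416;  Var(W) = 22.12 − (4.68)² = 0.2176
Cov(U,W) = -8.26 − (-1.72)(4.68) = -0.2104
Var(2U + W) = (2)²·5.0416 + (1)²·0.2176 + 2·(2)·(1)·-0.2104 = 19.5424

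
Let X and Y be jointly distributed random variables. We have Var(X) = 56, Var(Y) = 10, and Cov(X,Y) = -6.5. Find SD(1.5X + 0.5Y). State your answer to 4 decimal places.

10.8972

Var(1.5X + 0.5Y) = (1.5)²·Var(X) + (0.5)²·Var(Y) + 2·(1.5)·(0.5)·Cov(X,Y)
= 2.25·56 + 0.25·10 + 1.5·-6.5 = 118.75
SD(1.5X + 0.5Y) = √118.75 ≈ 10.8972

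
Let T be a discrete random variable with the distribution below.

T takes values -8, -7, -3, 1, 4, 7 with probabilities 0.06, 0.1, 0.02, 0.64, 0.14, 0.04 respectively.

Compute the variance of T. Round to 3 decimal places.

13.702

E[T] = (-8)(0.06) + (-7)(0.1) + (-3)(0.02) + (1)(0.64) + (4)(0.14) + (7)(0.04) = 0.24
E[T²] = (-8)²(0.06) + (-7)²(0.1) + (-3)²(0.02) + (1)²(0.64) + (4)²(0.14) + (7)²(0.04) = 13.76
var(T) = E[T²] − (E[T])² = 13.76 − (0.24)² = 13.7024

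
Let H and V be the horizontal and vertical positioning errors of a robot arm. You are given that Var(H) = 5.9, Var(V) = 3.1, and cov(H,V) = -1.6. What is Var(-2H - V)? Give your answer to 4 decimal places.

20.3000

Var(-2H - V) = (-2)²·Var(H) + (-1)²·Var(V) + 2·(-2)·(-1)·cov(H,V)
= 4·5.9 + 1·3.1 + 4·-1.6 = 20.3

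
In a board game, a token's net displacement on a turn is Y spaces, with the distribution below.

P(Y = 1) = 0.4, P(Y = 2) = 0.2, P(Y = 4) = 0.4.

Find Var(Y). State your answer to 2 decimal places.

1.84

E[Y] = (1)(0.4) + (2)(0.2) + (4)(0.4) = 2.4
E[Y²] = (1)²(0.4) + (2)²(0.2) + (4)²(0.4) = 7.6
Var(Y) = E[Y²] − (E[Y])² = 7.6 − (2.4)² = 1.84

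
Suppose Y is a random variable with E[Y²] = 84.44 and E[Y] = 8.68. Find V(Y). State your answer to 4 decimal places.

9.0976

V(Y) = 84.44 − (8.68)² = 9.0976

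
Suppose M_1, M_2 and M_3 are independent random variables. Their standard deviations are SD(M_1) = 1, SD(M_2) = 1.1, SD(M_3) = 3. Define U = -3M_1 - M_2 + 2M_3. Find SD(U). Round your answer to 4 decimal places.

Var(M_1) = 1, Var(M_2) = 1.21, Var(M_3) = 9
By independence, Var(U) = (-3)²Var(M_1) + (-1)²Var(M_2) + (2)²Var(M_3)
= (-3)²·1 + (-1)²·1.21 + (2)²·9 = 46.21
SD(U) = √46.21 ≈ 6.7978

6.7978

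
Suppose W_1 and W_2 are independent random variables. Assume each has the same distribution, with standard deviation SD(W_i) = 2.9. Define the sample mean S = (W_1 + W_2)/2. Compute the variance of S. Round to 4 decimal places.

4.2050

Var(W_i) = (2.9)² = 8.41
By independence, Var(S) = (0.5)²Var(W_1) + (0.5)²Var(W_2)
= (0.5)²·8.41 + (0.5)²·8.41 = 4.205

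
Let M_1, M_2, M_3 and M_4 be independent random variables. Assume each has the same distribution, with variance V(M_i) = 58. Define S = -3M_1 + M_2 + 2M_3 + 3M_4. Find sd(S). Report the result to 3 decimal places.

By independence, V(S) = (-3)²V(M_1) + (1)²V(M_2) + (2)²V(M_3) + (3)²V(M_4)
= (-3)²·58 + (1)²·58 + (2)²·58 + (3)²·58 = 1334
sd(S) = √1334 ≈ 36.524

36.524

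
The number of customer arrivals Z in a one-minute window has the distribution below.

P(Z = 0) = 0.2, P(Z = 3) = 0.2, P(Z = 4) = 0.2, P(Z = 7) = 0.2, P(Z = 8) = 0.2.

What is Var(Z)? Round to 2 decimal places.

8.24

E[Z] = (0)(0.2) + (3)(0.2) + (4)(0.2) + (7)(0.2) + (8)(0.2) = 4.4
E[Z²] = (0)²(0.2) + (3)²(0.2) + (4)²(0.2) + (7)²(0.2) + (8)²(0.2) = 27.6
Var(Z) = E[Z²] − (E[Z])² = 27.6 − (4.4)² = 8.24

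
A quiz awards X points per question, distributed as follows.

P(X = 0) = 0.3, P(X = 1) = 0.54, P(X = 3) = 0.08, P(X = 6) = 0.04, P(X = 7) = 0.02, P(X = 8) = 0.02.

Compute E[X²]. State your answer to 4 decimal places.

E[X²] = (0)²(0.3) + (1)²(0.54) + (3)²(0.08) + (6)²(0.04) + (7)²(0.02) + (8)²(0.02) = 4.96

4.9600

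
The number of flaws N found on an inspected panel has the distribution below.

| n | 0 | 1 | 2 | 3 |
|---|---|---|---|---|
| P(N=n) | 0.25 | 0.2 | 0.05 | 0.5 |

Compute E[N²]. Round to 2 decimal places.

E[N²] = (0)²(0.25) + (1)²(0.2) + (2)²(0.05) + (3)²(0.5) = 4.9

4.90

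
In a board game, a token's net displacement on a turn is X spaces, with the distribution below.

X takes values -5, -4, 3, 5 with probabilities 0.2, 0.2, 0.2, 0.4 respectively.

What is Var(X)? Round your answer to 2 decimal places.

E[X] = (-5)(0.2) + (-4)(0.2) + (3)(0.2) + (5)(0.4) = 0.8
E[X²] = (-5)²(0.2) + (-4)²(0.2) + (3)²(0.2) + (5)²(0.4) = 20
Var(X) = E[X²] − (E[X])² = 20 − (0.8)² = 19.36

19.36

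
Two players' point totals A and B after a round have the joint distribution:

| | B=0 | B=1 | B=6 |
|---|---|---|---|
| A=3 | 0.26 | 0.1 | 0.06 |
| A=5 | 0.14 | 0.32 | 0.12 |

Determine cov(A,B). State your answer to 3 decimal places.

0.340

E[A] = 4.16,  E[B] = 1.5
E[AB] = 6.58
cov(A,B) = E[AB] − E[A]E[B] = 6.58 − (4.16)(1.5) = 0.34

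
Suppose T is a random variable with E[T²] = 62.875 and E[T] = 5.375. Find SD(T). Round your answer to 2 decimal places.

5.83

V(T) = 62.875 − (5.375)² = 33.984375
SD(T) = √33.984375 ≈ 5.83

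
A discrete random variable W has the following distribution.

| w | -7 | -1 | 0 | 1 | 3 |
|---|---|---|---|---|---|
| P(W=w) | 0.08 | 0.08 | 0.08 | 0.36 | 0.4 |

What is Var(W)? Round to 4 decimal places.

7.1136

E[W] = (-7)(0.08) + (-1)(0.08) + (0)(0.08) + (1)(0.36) + (3)(0.4) = 0.92
E[W²] = (-7)²(0.08) + (-1)²(0.08) + (0)²(0.08) + (1)²(0.36) + (3)²(0.4) = 7.96
Var(W) = E[W²] − (E[W])² = 7.96 − (0.92)² = 7.1136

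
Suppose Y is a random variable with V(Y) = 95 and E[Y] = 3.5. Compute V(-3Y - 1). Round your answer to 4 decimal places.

855.0000

V(-3Y - 1) = (-3)²·V(Y) = 9·95 = 855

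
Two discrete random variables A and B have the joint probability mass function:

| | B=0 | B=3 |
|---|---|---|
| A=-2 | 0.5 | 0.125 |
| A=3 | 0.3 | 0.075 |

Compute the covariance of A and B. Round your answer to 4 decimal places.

E[A] = -0.125,  E[B] = 0.6
E[AB] = -0.075
Cov(A,B) = E[AB] − E[A]E[B] = -0.075 − (-0.125)(0.6) = 0

0.0000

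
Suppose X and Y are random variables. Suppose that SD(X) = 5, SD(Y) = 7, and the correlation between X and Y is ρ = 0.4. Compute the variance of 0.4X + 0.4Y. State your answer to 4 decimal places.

16.3200

Var(X) = (5)² = 25;  Var(Y) = (7)² = 49
Cov(X,Y) = ρ·SD(X)·SD(Y) = 0.4·5·7 = 14
Var(0.4X + 0.4Y) = (0.4)²·Var(X) + (0.4)²·Var(Y) + 2·(0.4)·(0.4)·Cov(X,Y)
= 0.16·25 + 0.16·49 + 0.32·14 = 16.32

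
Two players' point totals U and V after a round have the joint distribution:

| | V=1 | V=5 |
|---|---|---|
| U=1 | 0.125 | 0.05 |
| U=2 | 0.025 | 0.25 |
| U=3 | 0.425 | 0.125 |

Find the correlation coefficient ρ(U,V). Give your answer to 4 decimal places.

E[U] = 2.375,  E[V] = 2.7
E[UV] = 6.075
Cov(U,V) = E[UV] − E[U]E[V] = 6.075 − (2.375)(2.7) = -0.3375
var(U) = 0.584375,  var(V) = 3.91
ρ = -0.3375 / √(0.584375·3.91) ≈ -0.2233

-0.2233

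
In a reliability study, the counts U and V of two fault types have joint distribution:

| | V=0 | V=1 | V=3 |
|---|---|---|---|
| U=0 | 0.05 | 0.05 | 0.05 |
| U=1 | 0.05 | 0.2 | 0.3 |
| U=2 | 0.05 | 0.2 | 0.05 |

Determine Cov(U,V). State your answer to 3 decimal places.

-0.098

E[U] = 1.15,  E[V] = 1.65
E[UV] = 1.8
Cov(U,V) = E[UV] − E[U]E[V] = 1.8 − (1.15)(1.65) = -0.0975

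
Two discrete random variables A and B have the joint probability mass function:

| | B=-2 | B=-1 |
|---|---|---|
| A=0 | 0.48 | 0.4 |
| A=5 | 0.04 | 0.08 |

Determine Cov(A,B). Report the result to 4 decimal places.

E[A] = 0.6,  E[B] = -1.52
E[AB] = -0.8
Cov(A,B) = E[AB] − E[A]E[B] = -0.8 − (0.6)(-1.52) = 0.112

0.1120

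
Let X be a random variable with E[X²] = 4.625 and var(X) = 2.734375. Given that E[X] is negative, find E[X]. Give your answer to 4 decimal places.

(E[X])² = E[X²] − var(X) = 4.625 − 2.734375 = 1.890625
E[X] = −√1.890625 = -1.375

-1.3750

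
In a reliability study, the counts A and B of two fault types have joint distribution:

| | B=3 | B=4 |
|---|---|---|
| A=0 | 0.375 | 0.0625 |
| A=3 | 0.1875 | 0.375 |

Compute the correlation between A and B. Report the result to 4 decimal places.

E[A] = 1.6875,  E[B] = 3.4375
E[AB] = 6.1875
cov(A,B) = E[AB] − E[A]E[B] = 6.1875 − (1.6875)(3.4375) = 0.38671875
Var(A) = 2.21484375,  Var(B) = 0.24609375
ρ = 0.38671875 / √(2.21484375·0.24609375) ≈ 0.5238

0.5238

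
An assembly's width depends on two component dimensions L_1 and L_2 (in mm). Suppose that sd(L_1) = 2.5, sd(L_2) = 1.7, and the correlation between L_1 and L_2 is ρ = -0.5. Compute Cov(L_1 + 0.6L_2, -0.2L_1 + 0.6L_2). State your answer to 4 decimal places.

-1.2296

Var(L_1) = (2.5)² = 6.25;  Var(L_2) = (1.7)² = 2.89
Cov(L_1,L_2) = ρ·sd(L_1)·sd(L_2) = -0.5·2.5·1.7 = -2.125
Cov(L_1 + 0.6L_2, -0.2L_1 + 0.6L_2) = (1)(-0.2)Var(L_1) + (0.6)(0.6)Var(L_2) + [(1)(0.6) + (0.6)(-0.2)]Cov(L_1,L_2)
= -0.2·6.25 + 0.36·2.89 + 0.48·-2.125 = -1.2296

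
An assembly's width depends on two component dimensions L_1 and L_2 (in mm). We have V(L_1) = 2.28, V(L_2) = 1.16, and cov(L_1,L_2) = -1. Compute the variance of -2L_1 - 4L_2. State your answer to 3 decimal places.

11.680

V(-2L_1 - 4L_2) = (-2)²·V(L_1) + (-4)²·V(L_2) + 2·(-2)·(-4)·cov(L_1,L_2)
= 4·2.28 + 16·1.16 + 16·-1 = 11.68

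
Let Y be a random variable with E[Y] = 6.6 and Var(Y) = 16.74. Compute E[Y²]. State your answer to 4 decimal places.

E[Y²] = Var(Y) + (E[Y])² = 16.74 + (6.6)² = 60.3

60.3000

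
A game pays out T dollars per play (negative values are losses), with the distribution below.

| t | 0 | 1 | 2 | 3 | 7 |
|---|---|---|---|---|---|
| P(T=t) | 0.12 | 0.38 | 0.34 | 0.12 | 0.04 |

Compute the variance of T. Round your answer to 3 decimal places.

1.890

E[T] = (0)(0.12) + (1)(0.38) + (2)(0.34) + (3)(0.12) + (7)(0.04) = 1.7
E[T²] = (0)²(0.12) + (1)²(0.38) + (2)²(0.34) + (3)²(0.12) + (7)²(0.04) = 4.78
V(T) = E[T²] − (E[T])² = 4.78 − (1.7)² = 1.89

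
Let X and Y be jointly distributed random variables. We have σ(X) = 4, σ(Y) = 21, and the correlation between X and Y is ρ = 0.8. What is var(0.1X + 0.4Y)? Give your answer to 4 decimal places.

76.0960

var(X) = (4)² = 16;  var(Y) = (21)² = 441
Cov(X,Y) = ρ·σ(X)·σ(Y) = 0.8·4·21 = 67.2
var(0.1X + 0.4Y) = (0.1)²·var(X) + (0.4)²·var(Y) + 2·(0.1)·(0.4)·Cov(X,Y)
= 0.01·16 + 0.16·441 + 0.08·67.2 = 76.096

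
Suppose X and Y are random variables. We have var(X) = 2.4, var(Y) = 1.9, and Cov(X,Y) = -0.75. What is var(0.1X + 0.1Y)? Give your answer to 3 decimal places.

var(0.1X + 0.1Y) = (0.1)²·var(X) + (0.1)²·var(Y) + 2·(0.1)·(0.1)·Cov(X,Y)
= 0.01·2.4 + 0.01·1.9 + 0.02·-0.75 = 0.028

0.028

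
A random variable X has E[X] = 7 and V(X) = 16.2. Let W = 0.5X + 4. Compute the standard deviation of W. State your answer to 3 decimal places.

2.012

V(0.5X + 4) = (0.5)²·16.2 = 4.05
σ(W) = √4.05 ≈ 2.012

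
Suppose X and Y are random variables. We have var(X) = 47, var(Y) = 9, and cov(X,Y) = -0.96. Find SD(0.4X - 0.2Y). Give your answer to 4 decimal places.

2.8344

var(0.4X - 0.2Y) = (0.4)²·var(X) + (-0.2)²·var(Y) + 2·(0.4)·(-0.2)·cov(X,Y)
= 0.16·47 + 0.04·9 + -0.16·-0.96 = 8.0336
SD(0.4X - 0.2Y) = √8.0336 ≈ 2.8344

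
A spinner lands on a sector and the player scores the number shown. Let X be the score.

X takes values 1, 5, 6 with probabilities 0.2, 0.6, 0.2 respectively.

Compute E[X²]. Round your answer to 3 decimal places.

E[X²] = (1)²(0.2) + (5)²(0.6) + (6)²(0.2) = 22.4

22.400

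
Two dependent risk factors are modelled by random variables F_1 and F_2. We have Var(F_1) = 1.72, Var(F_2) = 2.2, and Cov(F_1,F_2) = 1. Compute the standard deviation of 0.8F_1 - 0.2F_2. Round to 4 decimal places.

0.9321

Var(0.8F_1 - 0.2F_2) = (0.8)²·Var(F_1) + (-0.2)²·Var(F_2) + 2·(0.8)·(-0.2)·Cov(F_1,F_2)
= 0.64·1.72 + 0.04·2.2 + -0.32·1 = 0.8688
σ(0.8F_1 - 0.2F_2) = √0.8688 ≈ 0.9321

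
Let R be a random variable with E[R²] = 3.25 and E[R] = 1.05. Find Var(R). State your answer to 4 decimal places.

2.1475

Var(R) = 3.25 − (1.05)² = 2.1475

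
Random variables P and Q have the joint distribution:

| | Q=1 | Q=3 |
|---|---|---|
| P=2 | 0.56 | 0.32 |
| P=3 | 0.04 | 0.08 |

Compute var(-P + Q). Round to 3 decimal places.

E[P] = 2.12,  E[Q] = 1.8,  E[PQ] = 3.88
var(P) = 4.6 − (2.12)² = 0.1056;  var(Q) = 4.2 − (1.8)² = 0.96
cov(P,Q) = 3.88 − (2.12)(1.8) = 0.064
var(-P + Q) = (-1)²·0.1056 + (1)²·0.96 + 2·(-1)·(1)·0.064 = 0.9376

0.938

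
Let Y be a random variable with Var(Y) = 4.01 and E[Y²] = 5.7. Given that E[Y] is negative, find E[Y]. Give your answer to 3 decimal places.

-1.300

(E[Y])² = E[Y²] − Var(Y) = 5.7 − 4.01 = 1.69
E[Y] = −√1.69 = -1.3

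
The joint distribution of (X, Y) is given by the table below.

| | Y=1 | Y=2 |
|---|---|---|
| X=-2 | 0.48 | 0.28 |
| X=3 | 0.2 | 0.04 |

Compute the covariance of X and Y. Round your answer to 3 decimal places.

-0.184

E[X] = -0.8,  E[Y] = 1.32
E[XY] = -1.24
Cov(X,Y) = E[XY] − E[X]E[Y] = -1.24 − (-0.8)(1.32) = -0.184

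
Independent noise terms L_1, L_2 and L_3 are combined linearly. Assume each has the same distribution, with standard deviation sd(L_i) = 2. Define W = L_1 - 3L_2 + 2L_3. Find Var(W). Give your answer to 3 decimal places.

56.000

Var(L_i) = (2)² = 4
By independence, Var(W) = (1)²Var(L_1) + (-3)²Var(L_2) + (2)²Var(L_3)
= (1)²·4 + (-3)²·4 + (2)²·4 = 56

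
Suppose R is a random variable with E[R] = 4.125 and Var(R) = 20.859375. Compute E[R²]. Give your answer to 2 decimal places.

E[R²] = Var(R) + (E[R])² = 20.859375 + (4.125)² = 37.875

37.88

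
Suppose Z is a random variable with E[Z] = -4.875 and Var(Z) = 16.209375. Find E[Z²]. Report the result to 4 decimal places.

39.9750

E[Z²] = Var(Z) + (E[Z])² = 16.209375 + (-4.875)² = 39.975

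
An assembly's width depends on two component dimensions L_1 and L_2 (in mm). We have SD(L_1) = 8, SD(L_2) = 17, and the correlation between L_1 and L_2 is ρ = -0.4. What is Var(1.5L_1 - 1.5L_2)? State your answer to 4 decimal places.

1039.0500

Var(L_1) = (8)² = 64;  Var(L_2) = (17)² = 289
cov(L_1,L_2) = ρ·SD(L_1)·SD(L_2) = -0.4·8·17 = -54.4
Var(1.5L_1 - 1.5L_2) = (1.5)²·Var(L_1) + (-1.5)²·Var(L_2) + 2·(1.5)·(-1.5)·cov(L_1,L_2)
= 2.25·64 + 2.25·289 + -4.5·-54.4 = 1039.05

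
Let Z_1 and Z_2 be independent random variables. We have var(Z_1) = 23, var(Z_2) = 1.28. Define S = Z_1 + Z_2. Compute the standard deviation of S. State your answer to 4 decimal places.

By independence, var(S) = (1)²var(Z_1) + (1)²var(Z_2)
= (1)²·23 + (1)²·1.28 = 24.28
sd(S) = √24.28 ≈ 4.9275

4.9275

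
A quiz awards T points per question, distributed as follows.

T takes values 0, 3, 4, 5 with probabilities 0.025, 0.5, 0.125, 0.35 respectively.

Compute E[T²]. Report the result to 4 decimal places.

E[T²] = (0)²(0.025) + (3)²(0.5) + (4)²(0.125) + (5)²(0.35) = 15.25

15.2500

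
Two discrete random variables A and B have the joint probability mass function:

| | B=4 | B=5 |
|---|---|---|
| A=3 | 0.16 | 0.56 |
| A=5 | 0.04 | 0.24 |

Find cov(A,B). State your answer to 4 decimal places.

0.0320

E[A] = 3.56,  E[B] = 4.8
E[AB] = 17.12
cov(A,B) = E[AB] − E[A]E[B] = 17.12 − (3.56)(4.8) = 0.032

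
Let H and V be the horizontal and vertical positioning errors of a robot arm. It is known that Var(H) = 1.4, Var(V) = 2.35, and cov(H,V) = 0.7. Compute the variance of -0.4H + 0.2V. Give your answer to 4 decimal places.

0.2060

Var(-0.4H + 0.2V) = (-0.4)²·Var(H) + (0.2)²·Var(V) + 2·(-0.4)·(0.2)·cov(H,V)
= 0.16·1.4 + 0.04·2.35 + -0.16·0.7 = 0.206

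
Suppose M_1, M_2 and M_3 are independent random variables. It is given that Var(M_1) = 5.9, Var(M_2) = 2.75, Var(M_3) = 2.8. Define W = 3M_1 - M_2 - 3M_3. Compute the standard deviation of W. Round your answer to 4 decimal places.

By independence, Var(W) = (3)²Var(M_1) + (-1)²Var(M_2) + (-3)²Var(M_3)
= (3)²·5.9 + (-1)²·2.75 + (-3)²·2.8 = 81.05
σ(W) = √81.05 ≈ 9.0028

9.0028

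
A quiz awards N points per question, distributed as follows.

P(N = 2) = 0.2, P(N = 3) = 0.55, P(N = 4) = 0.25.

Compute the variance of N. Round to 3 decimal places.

E[N] = (2)(0.2) + (3)(0.55) + (4)(0.25) = 3.05
E[N²] = (2)²(0.2) + (3)²(0.55) + (4)²(0.25) = 9.75
Var(N) = E[N²] − (E[N])² = 9.75 − (3.05)² = 0.4475

0.448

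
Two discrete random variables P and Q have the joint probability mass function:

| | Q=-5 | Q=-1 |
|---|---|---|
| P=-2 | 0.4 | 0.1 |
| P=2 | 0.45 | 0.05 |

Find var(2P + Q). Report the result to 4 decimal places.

E[P] = 0,  E[Q] = -4.4,  E[PQ] = -0.4
var(P) = 4 − (0)² = 4;  var(Q) = 21.4 − (-4.4)² = 2.04
Cov(P,Q) = -0.4 − (0)(-4.4) = -0.4
var(2P + Q) = (2)²·4 + (1)²·2.04 + 2·(2)·(1)·-0.4 = 16.44

16.4400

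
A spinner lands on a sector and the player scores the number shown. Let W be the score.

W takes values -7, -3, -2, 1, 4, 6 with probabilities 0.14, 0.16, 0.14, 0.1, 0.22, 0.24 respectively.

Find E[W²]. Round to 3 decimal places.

E[W²] = (-7)²(0.14) + (-3)²(0.16) + (-2)²(0.14) + (1)²(0.1) + (4)²(0.22) + (6)²(0.24) = 21.12

21.120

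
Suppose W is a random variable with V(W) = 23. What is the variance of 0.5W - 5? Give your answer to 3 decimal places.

5.750

V(0.5W - 5) = (0.5)²·V(W) = 0.25·23 = 5.75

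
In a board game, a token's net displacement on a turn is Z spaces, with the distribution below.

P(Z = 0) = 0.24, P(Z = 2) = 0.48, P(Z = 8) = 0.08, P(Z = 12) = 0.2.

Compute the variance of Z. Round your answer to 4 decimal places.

E[Z] = (0)(0.24) + (2)(0.48) + (8)(0.08) + (12)(0.2) = 4
E[Z²] = (0)²(0.24) + (2)²(0.48) + (8)²(0.08) + (12)²(0.2) = 35.84
Var(Z) = E[Z²] − (E[Z])² = 35.84 − (4)² = 19.84

19.8400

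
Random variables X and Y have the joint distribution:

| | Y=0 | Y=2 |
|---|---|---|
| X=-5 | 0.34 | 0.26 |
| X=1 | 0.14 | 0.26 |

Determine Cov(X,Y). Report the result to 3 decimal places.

0.624

E[X] = -2.6,  E[Y] = 1.04
E[XY] = -2.08
Cov(X,Y) = E[XY] − E[X]E[Y] = -2.08 − (-2.6)(1.04) = 0.624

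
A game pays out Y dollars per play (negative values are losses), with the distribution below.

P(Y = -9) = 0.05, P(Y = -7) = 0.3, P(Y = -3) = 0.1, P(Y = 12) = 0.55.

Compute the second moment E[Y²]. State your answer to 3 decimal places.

E[Y²] = (-9)²(0.05) + (-7)²(0.3) + (-3)²(0.1) + (12)²(0.55) = 98.85

98.850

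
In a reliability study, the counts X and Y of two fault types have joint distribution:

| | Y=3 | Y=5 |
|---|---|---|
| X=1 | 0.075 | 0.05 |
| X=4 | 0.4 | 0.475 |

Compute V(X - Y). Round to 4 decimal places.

1.7944

E[X] = 3.625,  E[Y] = 4.05,  E[XY] = 14.775
V(X) = 14.125 − (3.625)² = 0.984375;  V(Y) = 17.4 − (4.05)² = 0.9975
Cov(X,Y) = 14.775 − (3.625)(4.05) = 0.09375
V(X - Y) = (1)²·0.984375 + (-1)²·0.9975 + 2·(1)·(-1)·0.09375 = 1.794375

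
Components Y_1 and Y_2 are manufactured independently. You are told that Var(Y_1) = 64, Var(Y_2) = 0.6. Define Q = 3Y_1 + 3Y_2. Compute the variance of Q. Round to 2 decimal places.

By independence, Var(Q) = (3)²Var(Y_1) + (3)²Var(Y_2)
= (3)²·64 + (3)²·0.6 = 581.4

581.40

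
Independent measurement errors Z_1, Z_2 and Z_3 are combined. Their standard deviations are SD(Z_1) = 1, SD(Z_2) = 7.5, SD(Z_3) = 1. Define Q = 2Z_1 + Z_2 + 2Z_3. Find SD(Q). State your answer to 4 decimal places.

8.0156

Var(Z_1) = 1, Var(Z_2) = 56.25, Var(Z_3) = 1
By independence, Var(Q) = (2)²Var(Z_1) + (1)²Var(Z_2) + (2)²Var(Z_3)
= (2)²·1 + (1)²·56.25 + (2)²·1 = 64.25
SD(Q) = √64.25 ≈ 8.0156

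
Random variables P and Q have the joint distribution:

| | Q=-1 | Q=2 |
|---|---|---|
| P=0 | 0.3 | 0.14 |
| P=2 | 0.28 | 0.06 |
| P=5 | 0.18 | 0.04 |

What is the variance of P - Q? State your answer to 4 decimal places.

E[P] = 1.78,  E[Q] = -0.28,  E[PQ] = -0.82
Var(P) = 6.86 − (1.78)² = 3.6916;  Var(Q) = 1.72 − (-0.28)² = 1.6416
Cov(P,Q) = -0.82 − (1.78)(-0.28) = -0.3216
Var(P - Q) = (1)²·3.6916 + (-1)²·1.6416 + 2·(1)·(-1)·-0.3216 = 5.9764

5.9764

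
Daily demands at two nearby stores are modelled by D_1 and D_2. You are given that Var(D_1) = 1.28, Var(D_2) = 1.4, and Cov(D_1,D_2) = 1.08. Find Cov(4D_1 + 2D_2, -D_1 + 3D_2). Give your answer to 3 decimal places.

14.080

Cov(4D_1 + 2D_2, -D_1 + 3D_2) = (4)(-1)Var(D_1) + (2)(3)Var(D_2) + [(4)(3) + (2)(-1)]Cov(D_1,D_2)
= -4·1.28 + 6·1.4 + 10·1.08 = 14.08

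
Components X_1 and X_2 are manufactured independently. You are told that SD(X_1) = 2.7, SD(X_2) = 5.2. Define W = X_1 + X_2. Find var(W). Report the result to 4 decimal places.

34.3300

var(X_1) = 7.29, var(X_2) = 27.04
By independence, var(W) = (1)²var(X_1) + (1)²var(X_2)
= (1)²·7.29 + (1)²·27.04 = 34.33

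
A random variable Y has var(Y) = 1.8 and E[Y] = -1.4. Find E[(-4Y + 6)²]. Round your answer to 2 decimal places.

163.36

E[-4Y + 6] = -4·-1.4 + 6 = 11.6
var(-4Y + 6) = (-4)²·1.8 = 28.8
E[(-4Y + 6)²] = var((-4Y + 6)) + (E[(-4Y + 6)])² = 28.8 + (11.6)² = 163.36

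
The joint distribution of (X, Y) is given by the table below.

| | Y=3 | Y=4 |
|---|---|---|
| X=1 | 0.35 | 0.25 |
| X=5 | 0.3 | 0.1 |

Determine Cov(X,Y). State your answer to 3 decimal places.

E[X] = 2.6,  E[Y] = 3.35
E[XY] = 8.55
Cov(X,Y) = E[XY] − E[X]E[Y] = 8.55 − (2.6)(3.35) = -0.16

-0.160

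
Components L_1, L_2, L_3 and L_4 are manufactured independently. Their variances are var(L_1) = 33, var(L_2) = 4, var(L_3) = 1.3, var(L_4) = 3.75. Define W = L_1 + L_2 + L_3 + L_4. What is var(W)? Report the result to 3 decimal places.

42.050

By independence, var(W) = (1)²var(L_1) + (1)²var(L_2) + (1)²var(L_3) + (1)²var(L_4)
= (1)²·33 + (1)²·4 + (1)²·1.3 + (1)²·3.75 = 42.05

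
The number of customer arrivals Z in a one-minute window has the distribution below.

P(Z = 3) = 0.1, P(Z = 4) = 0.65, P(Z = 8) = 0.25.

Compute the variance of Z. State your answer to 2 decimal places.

E[Z] = (3)(0.1) + (4)(0.65) + (8)(0.25) = 4.9
E[Z²] = (3)²(0.1) + (4)²(0.65) + (8)²(0.25) = 27.3
Var(Z) = E[Z²] − (E[Z])² = 27.3 − (4.9)² = 3.29

3.29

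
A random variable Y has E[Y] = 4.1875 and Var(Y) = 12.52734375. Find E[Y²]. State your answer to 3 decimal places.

30.063

E[Y²] = Var(Y) + (E[Y])² = 12.52734375 + (4.1875)² = 30.0625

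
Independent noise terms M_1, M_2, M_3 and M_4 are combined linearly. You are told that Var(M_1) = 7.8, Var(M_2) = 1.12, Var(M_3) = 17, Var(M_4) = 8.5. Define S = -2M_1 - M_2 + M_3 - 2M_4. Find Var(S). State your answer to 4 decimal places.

By independence, Var(S) = (-2)²Var(M_1) + (-1)²Var(M_2) + (1)²Var(M_3) + (-2)²Var(M_4)
= (-2)²·7.8 + (-1)²·1.12 + (1)²·17 + (-2)²·8.5 = 83.32

83.3200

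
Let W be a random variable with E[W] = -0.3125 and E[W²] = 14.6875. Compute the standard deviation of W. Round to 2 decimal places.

3.82

Var(W) = 14.6875 − (-0.3125)² = 14.58984375
σ(W) = √14.58984375 ≈ 3.82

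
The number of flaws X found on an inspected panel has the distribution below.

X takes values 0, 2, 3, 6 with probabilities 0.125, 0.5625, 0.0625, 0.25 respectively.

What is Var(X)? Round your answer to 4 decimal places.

3.9023

E[X] = (0)(0.125) + (2)(0.5625) + (3)(0.0625) + (6)(0.25) = 2.8125
E[X²] = (0)²(0.125) + (2)²(0.5625) + (3)²(0.0625) + (6)²(0.25) = 11.8125
Var(X) = E[X²] − (E[X])² = 11.8125 − (2.8125)² = 3.90234375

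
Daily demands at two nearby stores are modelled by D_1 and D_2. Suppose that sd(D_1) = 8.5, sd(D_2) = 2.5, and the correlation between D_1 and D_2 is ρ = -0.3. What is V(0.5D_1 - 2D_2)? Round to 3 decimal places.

V(D_1) = (8.5)² = 72.25;  V(D_2) = (2.5)² = 6.25
cov(D_1,D_2) = ρ·sd(D_1)·sd(D_2) = -0.3·8.5·2.5 = -6.375
V(0.5D_1 - 2D_2) = (0.5)²·V(D_1) + (-2)²·V(D_2) + 2·(0.5)·(-2)·cov(D_1,D_2)
= 0.25·72.25 + 4·6.25 + -2·-6.375 = 55.8125

55.813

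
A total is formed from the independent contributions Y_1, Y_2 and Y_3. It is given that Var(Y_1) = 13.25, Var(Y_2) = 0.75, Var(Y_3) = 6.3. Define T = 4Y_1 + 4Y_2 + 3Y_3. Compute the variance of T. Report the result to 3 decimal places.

280.700

By independence, Var(T) = (4)²Var(Y_1) + (4)²Var(Y_2) + (3)²Var(Y_3)
= (4)²·13.25 + (4)²·0.75 + (3)²·6.3 = 280.7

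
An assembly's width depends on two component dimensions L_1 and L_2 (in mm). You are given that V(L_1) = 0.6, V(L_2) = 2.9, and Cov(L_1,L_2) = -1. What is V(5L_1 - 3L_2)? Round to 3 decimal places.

71.100

V(5L_1 - 3L_2) = (5)²·V(L_1) + (-3)²·V(L_2) + 2·(5)·(-3)·Cov(L_1,L_2)
= 25·0.6 + 9·2.9 + -30·-1 = 71.1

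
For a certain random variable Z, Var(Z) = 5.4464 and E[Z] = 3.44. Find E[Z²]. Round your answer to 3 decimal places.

17.280

E[Z²] = Var(Z) + (E[Z])² = 5.4464 + (3.44)² = 17.28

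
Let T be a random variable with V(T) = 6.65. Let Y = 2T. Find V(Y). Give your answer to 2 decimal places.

V(2T) = (2)²·V(T) = 4·6.65 = 26.6

26.60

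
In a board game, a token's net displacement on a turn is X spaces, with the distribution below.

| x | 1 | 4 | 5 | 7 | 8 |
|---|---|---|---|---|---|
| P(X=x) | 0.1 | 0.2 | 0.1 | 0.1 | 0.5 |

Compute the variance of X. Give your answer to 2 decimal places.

E[X] = (1)(0.1) + (4)(0.2) + (5)(0.1) + (7)(0.1) + (8)(0.5) = 6.1
E[X²] = (1)²(0.1) + (4)²(0.2) + (5)²(0.1) + (7)²(0.1) + (8)²(0.5) = 42.7
var(X) = E[X²] − (E[X])² = 42.7 − (6.1)² = 5.49

5.49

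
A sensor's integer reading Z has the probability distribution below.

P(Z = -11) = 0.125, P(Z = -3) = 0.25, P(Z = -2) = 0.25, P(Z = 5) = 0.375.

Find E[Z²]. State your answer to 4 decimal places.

27.7500

E[Z²] = (-11)²(0.125) + (-3)²(0.25) + (-2)²(0.25) + (5)²(0.375) = 27.75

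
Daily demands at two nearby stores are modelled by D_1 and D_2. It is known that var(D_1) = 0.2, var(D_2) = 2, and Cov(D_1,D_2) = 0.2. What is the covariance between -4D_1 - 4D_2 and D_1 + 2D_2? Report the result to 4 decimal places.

Cov(-4D_1 - 4D_2, D_1 + 2D_2) = (-4)(1)var(D_1) + (-4)(2)var(D_2) + [(-4)(2) + (-4)(1)]Cov(D_1,D_2)
= -4·0.2 + -8·2 + -12·0.2 = -19.2

-19.2000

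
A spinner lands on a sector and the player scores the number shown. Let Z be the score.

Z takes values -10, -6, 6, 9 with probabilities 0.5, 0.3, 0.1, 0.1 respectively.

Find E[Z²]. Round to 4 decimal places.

72.5000

E[Z²] = (-10)²(0.5) + (-6)²(0.3) + (6)²(0.1) + (9)²(0.1) = 72.5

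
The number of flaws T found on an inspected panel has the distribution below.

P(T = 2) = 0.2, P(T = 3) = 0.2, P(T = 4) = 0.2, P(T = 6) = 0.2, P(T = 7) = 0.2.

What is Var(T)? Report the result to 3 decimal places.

3.440

E[T] = (2)(0.2) + (3)(0.2) + (4)(0.2) + (6)(0.2) + (7)(0.2) = 4.4
E[T²] = (2)²(0.2) + (3)²(0.2) + (4)²(0.2) + (6)²(0.2) + (7)²(0.2) = 22.8
Var(T) = E[T²] − (E[T])² = 22.8 − (4.4)² = 3.44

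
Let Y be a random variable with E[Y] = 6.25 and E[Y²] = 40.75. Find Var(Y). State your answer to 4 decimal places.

1.6875

Var(Y) = 40.75 − (6.25)² = 1.6875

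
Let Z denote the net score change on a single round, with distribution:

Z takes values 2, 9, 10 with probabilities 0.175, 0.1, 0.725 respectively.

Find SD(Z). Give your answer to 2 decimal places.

E[Z] = (2)(0.175) + (9)(0.1) + (10)(0.725) = 8.5
E[Z²] = (2)²(0.175) + (9)²(0.1) + (10)²(0.725) = 81.3
Var(Z) = E[Z²] − (E[Z])² = 81.3 − (8.5)² = 9.05
SD(Z) = √9.05 ≈ 3.01

3.01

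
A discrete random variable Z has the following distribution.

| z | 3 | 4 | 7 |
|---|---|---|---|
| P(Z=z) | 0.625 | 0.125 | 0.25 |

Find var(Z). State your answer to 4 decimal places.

E[Z] = (3)(0.625) + (4)(0.125) + (7)(0.25) = 4.125
E[Z²] = (3)²(0.625) + (4)²(0.125) + (7)²(0.25) = 19.875
var(Z) = E[Z²] − (E[Z])² = 19.875 − (4.125)² = 2.859375

2.8594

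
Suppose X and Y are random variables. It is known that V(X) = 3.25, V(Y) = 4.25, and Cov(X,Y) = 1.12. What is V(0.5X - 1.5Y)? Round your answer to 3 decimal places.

V(0.5X - 1.5Y) = (0.5)²·V(X) + (-1.5)²·V(Y) + 2·(0.5)·(-1.5)·Cov(X,Y)
= 0.25·3.25 + 2.25·4.25 + -1.5·1.12 = 8.695

8.695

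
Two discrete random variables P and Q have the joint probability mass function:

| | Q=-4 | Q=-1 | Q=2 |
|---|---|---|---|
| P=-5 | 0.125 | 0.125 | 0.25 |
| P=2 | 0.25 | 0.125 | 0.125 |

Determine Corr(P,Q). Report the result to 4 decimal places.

E[P] = -1.5,  E[Q] = -1
E[PQ] = -1.125
cov(P,Q) = E[PQ] − E[P]E[Q] = -1.125 − (-1.5)(-1) = -2.625
V(P) = 12.25,  V(Q) = 6.75
ρ = -2.625 / √(12.25·6.75) ≈ -0.2887

-0.2887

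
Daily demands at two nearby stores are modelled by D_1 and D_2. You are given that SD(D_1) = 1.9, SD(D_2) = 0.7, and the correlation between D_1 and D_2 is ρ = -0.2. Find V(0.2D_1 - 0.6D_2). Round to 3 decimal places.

0.385

V(D_1) = (1.9)² = 3.61;  V(D_2) = (0.7)² = 0.49
cov(D_1,D_2) = ρ·SD(D_1)·SD(D_2) = -0.2·1.9·0.7 = -0.266
V(0.2D_1 - 0.6D_2) = (0.2)²·V(D_1) + (-0.6)²·V(D_2) + 2·(0.2)·(-0.6)·cov(D_1,D_2)
= 0.04·3.61 + 0.36·0.49 + -0.24·-0.266 = 0.38464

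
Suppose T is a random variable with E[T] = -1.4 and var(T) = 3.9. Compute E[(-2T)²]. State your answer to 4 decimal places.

23.4400

E[-2T] = -2·-1.4 = 2.8
var(-2T) = (-2)²·3.9 = 15.6
E[(-2T)²] = var((-2T)) + (E[(-2T)])² = 15.6 + (2.8)² = 23.44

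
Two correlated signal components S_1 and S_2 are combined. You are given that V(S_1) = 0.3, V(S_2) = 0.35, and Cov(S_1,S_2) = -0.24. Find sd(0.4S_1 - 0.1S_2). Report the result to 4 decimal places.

0.2659

V(0.4S_1 - 0.1S_2) = (0.4)²·V(S_1) + (-0.1)²·V(S_2) + 2·(0.4)·(-0.1)·Cov(S_1,S_2)
= 0.16·0.3 + 0.01·0.35 + -0.08·-0.24 = 0.0707
sd(0.4S_1 - 0.1S_2) = √0.0707 ≈ 0.2659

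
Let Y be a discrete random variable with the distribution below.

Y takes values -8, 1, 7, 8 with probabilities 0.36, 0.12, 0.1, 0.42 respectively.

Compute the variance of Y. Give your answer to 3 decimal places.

53.250

E[Y] = (-8)(0.36) + (1)(0.12) + (7)(0.1) + (8)(0.42) = 1.3
E[Y²] = (-8)²(0.36) + (1)²(0.12) + (7)²(0.1) + (8)²(0.42) = 54.94
var(Y) = E[Y²] − (E[Y])² = 54.94 − (1.3)² = 53.25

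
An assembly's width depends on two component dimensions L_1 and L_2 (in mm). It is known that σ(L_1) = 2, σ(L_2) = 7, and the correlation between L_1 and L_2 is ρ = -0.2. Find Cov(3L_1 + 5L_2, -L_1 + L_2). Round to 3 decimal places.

238.600

var(L_1) = (2)² = 4;  var(L_2) = (7)² = 49
Cov(L_1,L_2) = ρ·σ(L_1)·σ(L_2) = -0.2·2·7 = -2.8
Cov(3L_1 + 5L_2, -L_1 + L_2) = (3)(-1)var(L_1) + (5)(1)var(L_2) + [(3)(1) + (5)(-1)]Cov(L_1,L_2)
= -3·4 + 5·49 + -2·-2.8 = 238.6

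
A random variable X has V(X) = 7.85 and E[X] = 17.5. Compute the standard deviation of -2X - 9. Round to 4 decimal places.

5.6036

V(-2X - 9) = (-2)²·7.85 = 31.4
sd(-2X - 9) = √31.4 ≈ 5.6036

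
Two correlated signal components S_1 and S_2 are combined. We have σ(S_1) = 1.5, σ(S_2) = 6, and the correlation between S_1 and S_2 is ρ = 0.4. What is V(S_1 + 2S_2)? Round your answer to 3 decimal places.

160.650

V(S_1) = (1.5)² = 2.25;  V(S_2) = (6)² = 36
cov(S_1,S_2) = ρ·σ(S_1)·σ(S_2) = 0.4·1.5·6 = 3.6
V(S_1 + 2S_2) = (1)²·V(S_1) + (2)²·V(S_2) + 2·(1)·(2)·cov(S_1,S_2)
= 1·2.25 + 4·36 + 4·3.6 = 160.65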